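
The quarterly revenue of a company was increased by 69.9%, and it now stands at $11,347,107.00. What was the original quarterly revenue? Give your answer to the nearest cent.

$6,678,697.47

The overall multiplier applied was 1.699.
So the original quarterly revenue was $11,347,107.00 ÷ 1.699 ≈ $6,678,697.47.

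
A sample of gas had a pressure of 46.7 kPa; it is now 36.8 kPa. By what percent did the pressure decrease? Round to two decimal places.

Change: 36.8 − 46.7 = -9.9.
Relative to the original: -9.9 ÷ 46.7 ≈ -21.20%.
So the pressure decreased by 21.20%.

21.20%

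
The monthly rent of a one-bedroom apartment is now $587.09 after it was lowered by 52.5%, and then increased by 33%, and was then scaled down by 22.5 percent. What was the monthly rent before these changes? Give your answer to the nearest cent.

$1,199.11

Undoing the 22.5% decrease: $587.09 ÷ 0.775 ≈ $757.535484.
Undoing the 33% increase: $757.535484 ÷ 1.33 ≈ $569.575552.
Undoing the 52.5% decrease: $569.575552 ÷ 0.475 ≈ $1,199.11.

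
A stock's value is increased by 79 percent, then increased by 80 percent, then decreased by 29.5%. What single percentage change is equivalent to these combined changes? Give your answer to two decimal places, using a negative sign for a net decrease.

127.15%

A 79% increase multiplies by 1.79.
Then an 80% increase: 1.79 × 1.8 = 3.222.
Then a 29.5% decrease: 3.222 × 0.705 = 2.27151.
Overall factor 2.27151, i.e. 127.15%.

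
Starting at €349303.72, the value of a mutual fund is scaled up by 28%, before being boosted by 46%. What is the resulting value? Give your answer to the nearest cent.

Each change multiplies by a factor: 1.28 × 1.46 = 1.8688.
€349303.72 × 1.8688 = €652778.791936 ≈ €652778.79.

€652778.79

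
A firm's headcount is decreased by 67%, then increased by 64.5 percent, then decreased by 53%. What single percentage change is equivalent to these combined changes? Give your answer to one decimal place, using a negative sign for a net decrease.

-74.5%

The combined multiplier is 0.33 × 1.645 × 0.47 = 0.2551395.
That corresponds to a decrease of 74.5%.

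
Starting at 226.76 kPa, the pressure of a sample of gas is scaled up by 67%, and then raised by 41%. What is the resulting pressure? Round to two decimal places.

67% increase: 226.76 × 1.67 = 378.6892.
Apply the 41% increase: 378.6892 × 1.41 = 533.951772 ≈ 533.95.

533.95 kPa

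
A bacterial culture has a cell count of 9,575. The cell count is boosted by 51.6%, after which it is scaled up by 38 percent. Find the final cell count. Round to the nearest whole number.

20,032

After the 51.6% increase: 9,575 × 1.516 = 14515.7.
38% increase: 14515.7 × 1.38 = 20031.666 ≈ 20,032.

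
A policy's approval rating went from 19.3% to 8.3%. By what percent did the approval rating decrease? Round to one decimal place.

The change is 8.3 − 19.3 = -11.0 percentage points.
Relative to the original 19.3%, that is -11.0 ÷ 19.3 ≈ -57.0%.
So the approval rating fell by 57.0%.

57.0%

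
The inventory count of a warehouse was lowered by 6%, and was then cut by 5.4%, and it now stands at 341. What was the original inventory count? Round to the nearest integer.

The overall multiplier applied was 0.94 × 0.946 = 0.88924.
So the original inventory count was 341 ÷ 0.88924 ≈ 383.

383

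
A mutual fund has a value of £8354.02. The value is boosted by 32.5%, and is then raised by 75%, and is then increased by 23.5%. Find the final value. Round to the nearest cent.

£23923.04

After the 32.5% increase: £8354.02 × 1.325 = £11069.0765.
After the 75% increase: £11069.0765 × 1.75 = £19370.883875.
23.5% increase: £19370.883875 × 1.235 = £23923.041585625 ≈ £23923.04.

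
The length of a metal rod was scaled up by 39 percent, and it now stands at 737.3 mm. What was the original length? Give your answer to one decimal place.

530.4 mm

The overall multiplier applied was 1.39.
So the original length was 737.3 ÷ 1.39 ≈ 530.4 mm.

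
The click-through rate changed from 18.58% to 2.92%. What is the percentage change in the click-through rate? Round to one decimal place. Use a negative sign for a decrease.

-84.3%

The change is 2.92 − 18.58 = -15.66 percentage points.
Relative to the original 18.58%, that is -15.66 ÷ 18.58 ≈ -84.3%.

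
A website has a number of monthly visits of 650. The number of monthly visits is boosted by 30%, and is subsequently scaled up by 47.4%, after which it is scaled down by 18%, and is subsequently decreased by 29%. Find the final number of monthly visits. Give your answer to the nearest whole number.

Each change multiplies by a factor: 1.3 × 1.474 × 0.82 × 0.71 = 1.11561164.
650 × 1.11561164 = 725.147566 ≈ 725.

725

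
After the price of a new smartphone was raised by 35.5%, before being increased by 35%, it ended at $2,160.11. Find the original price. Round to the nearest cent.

Undoing the 35% increase: $2,160.11 ÷ 1.35 ≈ $1600.081481.
Undoing the 35.5% increase: $1600.081481 ÷ 1.355 ≈ $1,180.87.

$1,180.87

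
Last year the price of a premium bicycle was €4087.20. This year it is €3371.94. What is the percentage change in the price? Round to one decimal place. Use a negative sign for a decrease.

-17.5%

Change: €3371.94 − €4087.20 = -€715.26.
Relative to the original: -€715.26 ÷ €4087.20 = -17.5%.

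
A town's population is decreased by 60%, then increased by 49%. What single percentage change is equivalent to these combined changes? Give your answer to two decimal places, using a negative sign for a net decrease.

The combined multiplier is 0.4 × 1.49 = 0.596.
That corresponds to a decrease of 40.40%.

-40.40%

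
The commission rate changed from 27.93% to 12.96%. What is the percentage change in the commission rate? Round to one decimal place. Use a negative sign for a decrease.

The change is 12.96 − 27.93 = -14.97 percentage points.
Relative to the original 27.93%, that is -14.97 ÷ 27.93 ≈ -53.6%.

-53.6%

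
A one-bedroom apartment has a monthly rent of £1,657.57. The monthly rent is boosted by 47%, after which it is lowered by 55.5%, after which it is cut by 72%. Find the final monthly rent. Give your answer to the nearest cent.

£303.60

Each change multiplies by a factor: 1.47 × 0.445 × 0.28 = 0.183162.
£1,657.57 × 0.183162 = £303.60383634 ≈ £303.60.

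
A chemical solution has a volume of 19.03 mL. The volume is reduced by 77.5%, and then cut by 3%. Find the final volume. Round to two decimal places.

After the 77.5% decrease: 19.03 × 0.225 = 4.28175.
Apply the 3% decrease: 4.28175 × 0.97 = 4.1532975 ≈ 4.15.

4.15 mL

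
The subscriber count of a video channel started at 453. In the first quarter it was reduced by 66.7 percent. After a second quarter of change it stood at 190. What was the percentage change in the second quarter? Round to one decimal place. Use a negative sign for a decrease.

After the first quarter: 453 × 0.333 = 150.849.
Second-quarter multiplier: 190 ÷ 150.849 ≈ 1.25954.
That is a change of 26.0%.

26.0%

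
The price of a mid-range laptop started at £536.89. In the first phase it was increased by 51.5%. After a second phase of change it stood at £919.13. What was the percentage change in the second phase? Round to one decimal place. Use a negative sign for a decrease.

After the first phase: £536.89 × 1.515 = £813.38835.
Second-phase multiplier: £919.13 ÷ £813.38835 ≈ 1.13.
That is a change of 13.0%.

13.0%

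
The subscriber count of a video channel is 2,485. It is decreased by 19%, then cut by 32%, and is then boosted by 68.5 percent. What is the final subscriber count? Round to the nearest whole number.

2,306

19% decrease: 2,485 × 0.81 = 2012.85.
Apply the 32% decrease: 2012.85 × 0.68 = 1368.738.
Apply the 68.5% increase: 1368.738 × 1.685 = 2306.32353 ≈ 2,306.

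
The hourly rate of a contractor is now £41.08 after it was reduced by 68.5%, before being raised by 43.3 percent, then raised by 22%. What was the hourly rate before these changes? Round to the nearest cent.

The overall multiplier applied was 0.315 × 1.433 × 1.22 = 0.5507019.
So the original hourly rate was £41.08 ÷ 0.5507019 ≈ £74.60.

£74.60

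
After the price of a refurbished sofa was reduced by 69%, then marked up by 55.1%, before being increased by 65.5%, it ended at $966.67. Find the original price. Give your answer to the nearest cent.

$1214.81

Undoing the 65.5% increase: $966.67 ÷ 1.655 ≈ $584.090634.
Undoing the 55.1% increase: $584.090634 ÷ 1.551 ≈ $376.589706.
Undoing the 69% decrease: $376.589706 ÷ 0.31 ≈ $1214.81.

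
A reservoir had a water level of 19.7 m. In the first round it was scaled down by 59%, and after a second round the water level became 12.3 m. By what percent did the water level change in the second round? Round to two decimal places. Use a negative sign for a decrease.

After the first round: 19.7 × 0.41 = 8.077.
Second-round multiplier: 12.3 ÷ 8.077 ≈ 1.522843.
That is a change of 52.28%.

52.28%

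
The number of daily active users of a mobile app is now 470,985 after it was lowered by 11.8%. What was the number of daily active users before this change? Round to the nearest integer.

The overall multiplier applied was 0.882.
So the original number of daily active users was 470,985 ÷ 0.882 ≈ 533,997.

533,997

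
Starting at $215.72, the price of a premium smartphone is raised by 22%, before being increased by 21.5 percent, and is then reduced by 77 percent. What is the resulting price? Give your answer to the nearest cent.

22% increase: $215.72 × 1.22 = $263.1784.
After the 21.5% increase: $263.1784 × 1.215 = $319.761756.
Apply the 77% decrease: $319.761756 × 0.23 = $73.54520388 ≈ $73.55.

$73.55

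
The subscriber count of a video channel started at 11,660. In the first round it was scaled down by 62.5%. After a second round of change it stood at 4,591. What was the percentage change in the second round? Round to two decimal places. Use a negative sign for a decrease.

After the first round: 11,660 × 0.375 = 4372.5.
Second-round multiplier: 4,591 ÷ 4372.5 ≈ 1.049971.
That is a change of 5.00%.

5.00%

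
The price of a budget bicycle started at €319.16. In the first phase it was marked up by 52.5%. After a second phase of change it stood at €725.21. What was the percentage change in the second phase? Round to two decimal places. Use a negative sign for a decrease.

49.00%

After the first phase: €319.16 × 1.525 = €486.719.
Second-phase multiplier: €725.21 ÷ €486.719 ≈ 1.489997.
That is a change of 49.00%.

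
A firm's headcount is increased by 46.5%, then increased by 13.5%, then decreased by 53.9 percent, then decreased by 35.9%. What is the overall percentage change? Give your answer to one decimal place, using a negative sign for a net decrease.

The combined multiplier is 1.465 × 1.135 × 0.461 × 0.641 = 0.491351675275.
That corresponds to a decrease of 50.9%.

-50.9%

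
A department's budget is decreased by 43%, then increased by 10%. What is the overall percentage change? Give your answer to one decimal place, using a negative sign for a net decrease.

The combined multiplier is 0.57 × 1.1 = 0.627.
That corresponds to a decrease of 37.3%.

-37.3%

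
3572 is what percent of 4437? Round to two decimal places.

3572 ÷ 4437 ≈ 80.50%.

80.50%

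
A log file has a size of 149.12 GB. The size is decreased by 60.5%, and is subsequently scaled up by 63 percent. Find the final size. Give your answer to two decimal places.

96.01 GB

Each change multiplies by a factor: 0.395 × 1.63 = 0.64385.
149.12 × 0.64385 = 96.010912 ≈ 96.01.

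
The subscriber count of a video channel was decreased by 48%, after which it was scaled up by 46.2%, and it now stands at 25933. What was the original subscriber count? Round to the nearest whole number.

The overall multiplier applied was 0.52 × 1.462 = 0.76024.
So the original subscriber count was 25933 ÷ 0.76024 ≈ 34112.

34112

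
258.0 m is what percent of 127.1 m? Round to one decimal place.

258.0 m ÷ 127.1 m ≈ 203.0%.

203.0%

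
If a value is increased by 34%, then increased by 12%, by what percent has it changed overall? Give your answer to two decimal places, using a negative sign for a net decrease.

The combined multiplier is 1.34 × 1.12 = 1.5008.
That corresponds to an increase of 50.08%.

50.08%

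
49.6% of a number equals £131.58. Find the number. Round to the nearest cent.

£265.28

£131.58 ÷ 0.496 ≈ £265.28.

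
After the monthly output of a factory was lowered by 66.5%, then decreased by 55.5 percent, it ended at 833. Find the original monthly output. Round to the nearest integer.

Undoing the 55.5% decrease: 833 ÷ 0.445 ≈ 1871.910112.
Undoing the 66.5% decrease: 1871.910112 ÷ 0.335 ≈ 5,588.

5,588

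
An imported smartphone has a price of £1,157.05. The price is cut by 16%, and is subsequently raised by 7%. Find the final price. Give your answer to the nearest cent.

Each change multiplies by a factor: 0.84 × 1.07 = 0.8988.
£1,157.05 × 0.8988 = £1039.95654 ≈ £1,039.96.

£1,039.96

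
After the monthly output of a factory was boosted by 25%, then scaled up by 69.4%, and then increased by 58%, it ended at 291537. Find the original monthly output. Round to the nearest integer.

Undoing the 58% increase: 291537 ÷ 1.58 ≈ 184517.088608.
Undoing the 69.4% increase: 184517.088608 ÷ 1.694 ≈ 108923.901185.
Undoing the 25% increase: 108923.901185 ÷ 1.25 ≈ 87139.

87139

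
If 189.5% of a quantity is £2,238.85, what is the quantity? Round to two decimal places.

£1,181.45

£2,238.85 ÷ 1.895 ≈ £1,181.45.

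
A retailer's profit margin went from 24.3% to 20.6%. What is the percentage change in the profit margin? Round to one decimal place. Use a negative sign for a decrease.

The change is 20.6 − 24.3 = -3.7 percentage points.
Relative to the original 24.3%, that is -3.7 ÷ 24.3 ≈ -15.2%.

-15.2%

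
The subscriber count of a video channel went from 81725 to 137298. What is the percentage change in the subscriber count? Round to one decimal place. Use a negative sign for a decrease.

68.0%

Change: 137298 − 81725 = 55573.
Relative to the original: 55573 ÷ 81725 = 68.0%.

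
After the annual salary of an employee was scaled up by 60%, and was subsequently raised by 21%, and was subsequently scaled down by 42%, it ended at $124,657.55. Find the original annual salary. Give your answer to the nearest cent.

Undoing the 42% decrease: $124,657.55 ÷ 0.58 ≈ $214926.810345.
Undoing the 21% increase: $214926.810345 ÷ 1.21 ≈ $177625.463095.
Undoing the 60% increase: $177625.463095 ÷ 1.6 ≈ $111,015.91.

$111,015.91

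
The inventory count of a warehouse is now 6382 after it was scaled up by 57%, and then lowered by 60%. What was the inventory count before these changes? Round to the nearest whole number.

The overall multiplier applied was 1.57 × 0.4 = 0.628.
So the original inventory count was 6382 ÷ 0.628 ≈ 10162.

10162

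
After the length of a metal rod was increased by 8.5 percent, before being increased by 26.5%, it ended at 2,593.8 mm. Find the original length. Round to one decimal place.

Undoing the 26.5% increase: 2,593.8 ÷ 1.265 ≈ 2050.434783.
Undoing the 8.5% increase: 2050.434783 ÷ 1.085 ≈ 1,889.8 mm.

1,889.8 mm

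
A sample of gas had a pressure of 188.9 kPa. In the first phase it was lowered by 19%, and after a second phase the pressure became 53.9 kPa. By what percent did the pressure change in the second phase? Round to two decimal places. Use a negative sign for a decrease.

After the first phase: 188.9 × 0.81 = 153.009.
Second-phase multiplier: 53.9 ÷ 153.009 ≈ 0.352267.
That is a change of -64.77%.

-64.77%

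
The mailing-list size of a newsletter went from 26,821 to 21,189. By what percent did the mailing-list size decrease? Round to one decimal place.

Change: 21,189 − 26,821 = -5,632.
Relative to the original: -5,632 ÷ 26,821 ≈ -21.0%.
So the mailing-list size decreased by 21.0%.

21.0%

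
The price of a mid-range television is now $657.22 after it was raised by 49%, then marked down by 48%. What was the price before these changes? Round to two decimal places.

$848.24

The overall multiplier applied was 1.49 × 0.52 = 0.7748.
So the original price was $657.22 ÷ 0.7748 ≈ $848.24.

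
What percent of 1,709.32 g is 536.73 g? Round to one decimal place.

31.4%

536.73 g ÷ 1,709.32 g ≈ 31.4%.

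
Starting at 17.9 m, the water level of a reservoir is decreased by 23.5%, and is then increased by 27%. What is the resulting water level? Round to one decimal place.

17.4 m

Apply the 23.5% decrease: 17.9 × 0.765 = 13.6935.
27% increase: 13.6935 × 1.27 = 17.390745 ≈ 17.4.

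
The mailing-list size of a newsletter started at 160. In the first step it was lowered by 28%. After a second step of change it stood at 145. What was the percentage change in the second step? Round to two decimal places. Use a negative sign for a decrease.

After the first step: 160 × 0.72 = 115.2.
Second-step multiplier: 145 ÷ 115.2 ≈ 1.258681.
That is a change of 25.87%.

25.87%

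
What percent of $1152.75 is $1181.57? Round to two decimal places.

102.50%

$1181.57 ÷ $1152.75 ≈ 102.50%.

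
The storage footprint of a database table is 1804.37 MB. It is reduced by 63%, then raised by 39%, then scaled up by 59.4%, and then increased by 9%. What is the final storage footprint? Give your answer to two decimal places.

1612.34 MB

After the 63% decrease: 1804.37 × 0.37 = 667.6169.
Apply the 39% increase: 667.6169 × 1.39 = 927.987491.
After the 59.4% increase: 927.987491 × 1.594 = 1479.212060654.
After the 9% increase: 1479.212060654 × 1.09 = 1612.34114611286 ≈ 1612.34.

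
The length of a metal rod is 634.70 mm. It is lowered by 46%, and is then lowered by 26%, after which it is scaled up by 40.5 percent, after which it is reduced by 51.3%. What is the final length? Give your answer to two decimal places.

Each change multiplies by a factor: 0.54 × 0.74 × 1.405 × 0.487 = 0.273420306.
634.70 × 0.273420306 = 173.5398682182 ≈ 173.54.

173.54 mm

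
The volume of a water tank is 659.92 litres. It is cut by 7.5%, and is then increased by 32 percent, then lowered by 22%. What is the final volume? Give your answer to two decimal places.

7.5% decrease: 659.92 × 0.925 = 610.426.
Apply the 32% increase: 610.426 × 1.32 = 805.76232.
22% decrease: 805.76232 × 0.78 = 628.4946096 ≈ 628.49.

628.49 litres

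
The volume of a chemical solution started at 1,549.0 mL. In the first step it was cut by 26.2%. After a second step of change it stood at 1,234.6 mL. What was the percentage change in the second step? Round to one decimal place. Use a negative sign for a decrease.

After the first step: 1,549.0 × 0.738 = 1143.162.
Second-step multiplier: 1,234.6 ÷ 1143.162 ≈ 1.07999.
That is a change of 8.0%.

8.0%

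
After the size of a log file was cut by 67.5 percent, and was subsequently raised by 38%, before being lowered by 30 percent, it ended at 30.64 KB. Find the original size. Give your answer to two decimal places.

Undoing the 30% decrease: 30.64 ÷ 0.7 ≈ 43.771429.
Undoing the 38% increase: 43.771429 ÷ 1.38 ≈ 31.718427.
Undoing the 67.5% decrease: 31.718427 ÷ 0.325 ≈ 97.60 KB.

97.60 KB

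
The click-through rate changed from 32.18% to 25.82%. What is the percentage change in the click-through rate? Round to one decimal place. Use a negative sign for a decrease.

The change is 25.82 − 32.18 = -6.36 percentage points.
Relative to the original 32.18%, that is -6.36 ÷ 32.18 ≈ -19.8%.

-19.8%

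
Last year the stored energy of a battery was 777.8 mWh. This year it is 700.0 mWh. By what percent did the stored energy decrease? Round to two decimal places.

Change: 700.0 − 777.8 = -77.8.
Relative to the original: -77.8 ÷ 777.8 ≈ -10.00%.
So the stored energy decreased by 10.00%.

10.00%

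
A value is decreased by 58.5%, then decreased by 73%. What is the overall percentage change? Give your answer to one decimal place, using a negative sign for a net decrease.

-88.8%

A 58.5% decrease multiplies by 0.415.
Then a 73% decrease: 0.415 × 0.27 = 0.11205.
Overall factor 0.11205, i.e. -88.8%.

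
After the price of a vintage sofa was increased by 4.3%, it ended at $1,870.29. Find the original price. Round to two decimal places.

The overall multiplier applied was 1.043.
So the original price was $1,870.29 ÷ 1.043 ≈ $1,793.18.

$1,793.18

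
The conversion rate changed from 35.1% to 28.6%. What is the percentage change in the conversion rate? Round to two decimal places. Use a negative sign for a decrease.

-18.52%

The change is 28.6 − 35.1 = -6.5 percentage points.
Relative to the original 35.1%, that is -6.5 ÷ 35.1 ≈ -18.52%.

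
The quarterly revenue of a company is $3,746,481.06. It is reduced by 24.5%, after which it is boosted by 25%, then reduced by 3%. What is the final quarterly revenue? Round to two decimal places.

$3,429,669.26

Each change multiplies by a factor: 0.755 × 1.25 × 0.97 = 0.9154375.
$3,746,481.06 × 0.9154375 = $3429669.25536375 ≈ $3,429,669.26.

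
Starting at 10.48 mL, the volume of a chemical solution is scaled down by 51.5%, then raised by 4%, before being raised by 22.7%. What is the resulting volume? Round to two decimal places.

Apply the 51.5% decrease: 10.48 × 0.485 = 5.0828.
After the 4% increase: 5.0828 × 1.04 = 5.286112.
Apply the 22.7% increase: 5.286112 × 1.227 = 6.486059424 ≈ 6.49.

6.49 mL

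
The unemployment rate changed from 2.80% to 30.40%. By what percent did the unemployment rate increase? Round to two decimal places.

The change is 30.40 − 2.80 = 27.60 percentage points.
Relative to the original 2.80%, that is 27.60 ÷ 2.80 ≈ 985.71%.
So the unemployment rate rose by 985.71%.

985.71%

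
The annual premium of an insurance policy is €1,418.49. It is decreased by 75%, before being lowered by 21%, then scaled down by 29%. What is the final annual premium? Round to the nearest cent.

€198.91

After the 75% decrease: €1,418.49 × 0.25 = €354.6225.
After the 21% decrease: €354.6225 × 0.79 = €280.151775.
29% decrease: €280.151775 × 0.71 = €198.90776025 ≈ €198.91.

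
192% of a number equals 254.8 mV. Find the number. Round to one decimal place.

254.8 mV ÷ 1.92 ≈ 132.7 mV.

132.7 mV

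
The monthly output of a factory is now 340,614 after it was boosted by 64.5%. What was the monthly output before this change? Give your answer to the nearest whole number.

The overall multiplier applied was 1.645.
So the original monthly output was 340,614 ÷ 1.645 ≈ 207,060.

207,060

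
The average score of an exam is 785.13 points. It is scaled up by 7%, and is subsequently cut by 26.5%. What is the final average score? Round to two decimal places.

After the 7% increase: 785.13 × 1.07 = 840.0891.
Apply the 26.5% decrease: 840.0891 × 0.735 = 617.4654885 ≈ 617.47.

617.47 points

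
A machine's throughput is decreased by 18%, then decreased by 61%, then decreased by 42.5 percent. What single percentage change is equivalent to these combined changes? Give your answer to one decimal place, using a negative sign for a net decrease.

An 18% decrease multiplies by 0.82.
Then a 61% decrease: 0.82 × 0.39 = 0.3198.
Then a 42.5% decrease: 0.3198 × 0.575 = 0.183885.
Overall factor 0.183885, i.e. -81.6%.

-81.6%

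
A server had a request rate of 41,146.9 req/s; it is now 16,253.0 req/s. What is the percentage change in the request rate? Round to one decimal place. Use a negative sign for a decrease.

-60.5%

Change: 16,253.0 − 41,146.9 = -24,893.9.
Relative to the original: -24,893.9 ÷ 41,146.9 ≈ -60.5%.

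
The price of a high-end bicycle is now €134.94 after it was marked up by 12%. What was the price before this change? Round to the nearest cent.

€120.48

The overall multiplier applied was 1.12.
So the original price was €134.94 ÷ 1.12 ≈ €120.48.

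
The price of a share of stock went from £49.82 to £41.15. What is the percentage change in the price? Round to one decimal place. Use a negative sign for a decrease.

-17.4%

Change: £41.15 − £49.82 = -£8.67.
Relative to the original: -£8.67 ÷ £49.82 ≈ -17.4%.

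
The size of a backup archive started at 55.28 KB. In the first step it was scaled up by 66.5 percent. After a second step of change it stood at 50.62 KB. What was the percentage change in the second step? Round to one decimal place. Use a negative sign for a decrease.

After the first step: 55.28 × 1.665 = 92.0412.
Second-step multiplier: 50.62 ÷ 92.0412 ≈ 0.54997.
That is a change of -45.0%.

-45.0%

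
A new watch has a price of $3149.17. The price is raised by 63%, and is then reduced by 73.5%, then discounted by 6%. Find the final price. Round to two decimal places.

$1278.67

After the 63% increase: $3149.17 × 1.63 = $5133.1471.
After the 73.5% decrease: $5133.1471 × 0.265 = $1360.2839815.
6% decrease: $1360.2839815 × 0.94 = $1278.66694261 ≈ $1278.67.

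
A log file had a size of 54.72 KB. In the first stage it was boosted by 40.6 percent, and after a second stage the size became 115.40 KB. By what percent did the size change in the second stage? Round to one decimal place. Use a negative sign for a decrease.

After the first stage: 54.72 × 1.406 = 76.93632.
Second-stage multiplier: 115.40 ÷ 76.93632 ≈ 1.49994.
That is a change of 50.0%.

50.0%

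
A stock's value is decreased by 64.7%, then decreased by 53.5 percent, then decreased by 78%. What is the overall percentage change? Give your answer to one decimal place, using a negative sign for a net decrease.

A 64.7% decrease multiplies by 0.353.
Then a 53.5% decrease: 0.353 × 0.465 = 0.164145.
Then a 78% decrease: 0.164145 × 0.22 = 0.0361119.
Overall factor 0.0361119, i.e. -96.4%.

-96.4%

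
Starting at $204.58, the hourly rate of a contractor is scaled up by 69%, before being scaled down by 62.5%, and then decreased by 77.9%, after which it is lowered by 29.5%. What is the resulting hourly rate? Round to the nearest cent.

$20.20

Apply the 69% increase: $204.58 × 1.69 = $345.7402.
Apply the 62.5% decrease: $345.7402 × 0.375 = $129.652575.
77.9% decrease: $129.652575 × 0.221 = $28.653219075.
After the 29.5% decrease: $28.653219075 × 0.705 = $20.200519447875 ≈ $20.20.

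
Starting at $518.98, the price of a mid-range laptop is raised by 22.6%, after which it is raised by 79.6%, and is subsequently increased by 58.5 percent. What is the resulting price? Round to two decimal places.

Each change multiplies by a factor: 1.226 × 1.796 × 1.585 = 3.49000516.
$518.98 × 3.49000516 = $1811.2428779368 ≈ $1811.24.

$1811.24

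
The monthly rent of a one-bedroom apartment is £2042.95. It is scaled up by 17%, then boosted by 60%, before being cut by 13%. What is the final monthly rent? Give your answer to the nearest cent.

£3327.23

Apply the 17% increase: £2042.95 × 1.17 = £2390.2515.
Apply the 60% increase: £2390.2515 × 1.6 = £3824.4024.
Apply the 13% decrease: £3824.4024 × 0.87 = £3327.230088 ≈ £3327.23.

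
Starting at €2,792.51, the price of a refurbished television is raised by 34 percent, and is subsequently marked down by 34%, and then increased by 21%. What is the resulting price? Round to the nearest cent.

€2,988.33

Each change multiplies by a factor: 1.34 × 0.66 × 1.21 = 1.070124.
€2,792.51 × 1.070124 = €2988.33197124 ≈ €2,988.33.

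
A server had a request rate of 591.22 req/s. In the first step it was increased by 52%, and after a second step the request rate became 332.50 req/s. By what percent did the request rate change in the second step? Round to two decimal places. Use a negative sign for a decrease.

After the first step: 591.22 × 1.52 = 898.6544.
Second-step multiplier: 332.50 ÷ 898.6544 ≈ 0.369998.
That is a change of -63.00%.

-63.00%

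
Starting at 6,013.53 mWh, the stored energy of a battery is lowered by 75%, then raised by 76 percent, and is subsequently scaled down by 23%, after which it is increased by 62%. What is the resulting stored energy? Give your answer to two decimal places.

3,300.56 mWh

Apply the 75% decrease: 6,013.53 × 0.25 = 1503.3825.
Apply the 76% increase: 1503.3825 × 1.76 = 2645.9532.
23% decrease: 2645.9532 × 0.77 = 2037.383964.
After the 62% increase: 2037.383964 × 1.62 = 3300.56202168 ≈ 3,300.56.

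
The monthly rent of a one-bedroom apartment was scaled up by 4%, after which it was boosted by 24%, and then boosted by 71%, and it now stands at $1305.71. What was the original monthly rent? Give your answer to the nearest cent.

$592.10

Undoing the 71% increase: $1305.71 ÷ 1.71 ≈ $763.573099.
Undoing the 24% increase: $763.573099 ÷ 1.24 ≈ $615.784757.
Undoing the 4% increase: $615.784757 ÷ 1.04 ≈ $592.10.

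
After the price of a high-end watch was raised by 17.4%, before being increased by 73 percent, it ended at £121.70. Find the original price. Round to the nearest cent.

Undoing the 73% increase: £121.70 ÷ 1.73 ≈ £70.346821.
Undoing the 17.4% increase: £70.346821 ÷ 1.174 ≈ £59.92.

£59.92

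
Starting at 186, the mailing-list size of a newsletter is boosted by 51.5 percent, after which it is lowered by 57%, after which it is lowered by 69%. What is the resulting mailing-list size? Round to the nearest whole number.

38

Each change multiplies by a factor: 1.515 × 0.43 × 0.31 = 0.2019495.
186 × 0.2019495 = 37.562607 ≈ 38.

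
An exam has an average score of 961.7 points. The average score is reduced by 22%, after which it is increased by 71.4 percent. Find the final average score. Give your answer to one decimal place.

Each change multiplies by a factor: 0.78 × 1.714 = 1.33692.
961.7 × 1.33692 = 1285.715964 ≈ 1285.7.

1285.7 points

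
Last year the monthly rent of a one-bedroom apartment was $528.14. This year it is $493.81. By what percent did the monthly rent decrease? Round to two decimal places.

6.50%

Change: $493.81 − $528.14 = -$34.33.
Relative to the original: -$34.33 ÷ $528.14 ≈ -6.50%.
So the monthly rent decreased by 6.50%.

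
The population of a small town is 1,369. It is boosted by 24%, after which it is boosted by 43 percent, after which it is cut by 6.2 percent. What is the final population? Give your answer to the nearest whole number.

2,277

After the 24% increase: 1,369 × 1.24 = 1697.56.
43% increase: 1697.56 × 1.43 = 2427.5108.
6.2% decrease: 2427.5108 × 0.938 = 2277.0051304 ≈ 2,277.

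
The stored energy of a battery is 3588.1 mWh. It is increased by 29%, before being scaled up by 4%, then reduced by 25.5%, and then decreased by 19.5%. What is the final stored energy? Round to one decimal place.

2887.0 mWh

29% increase: 3588.1 × 1.29 = 4628.649.
Apply the 4% increase: 4628.649 × 1.04 = 4813.79496.
25.5% decrease: 4813.79496 × 0.745 = 3586.2772452.
19.5% decrease: 3586.2772452 × 0.805 = 2886.953182386 ≈ 2887.0.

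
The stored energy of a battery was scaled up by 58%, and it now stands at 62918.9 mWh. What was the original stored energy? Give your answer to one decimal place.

The overall multiplier applied was 1.58.
So the original stored energy was 62918.9 ÷ 1.58 ≈ 39822.1 mWh.

39822.1 mWh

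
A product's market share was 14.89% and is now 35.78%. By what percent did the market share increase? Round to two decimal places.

The change is 35.78 − 14.89 = 20.89 percentage points.
Relative to the original 14.89%, that is 20.89 ÷ 14.89 ≈ 140.30%.
So the market share rose by 140.30%.

140.30%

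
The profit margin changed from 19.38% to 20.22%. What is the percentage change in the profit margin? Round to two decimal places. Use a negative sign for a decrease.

The change is 20.22 − 19.38 = 0.84 percentage points.
Relative to the original 19.38%, that is 0.84 ÷ 19.38 ≈ 4.33%.

4.33%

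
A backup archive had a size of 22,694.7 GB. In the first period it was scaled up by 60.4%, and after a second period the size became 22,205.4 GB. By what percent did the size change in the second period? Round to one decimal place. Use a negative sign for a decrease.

After the first period: 22,694.7 × 1.604 = 36402.2988.
Second-period multiplier: 22,205.4 ÷ 36402.2988 ≈ 0.61.
That is a change of -39.0%.

-39.0%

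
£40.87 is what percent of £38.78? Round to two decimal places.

£40.87 ÷ £38.78 ≈ 105.39%.

105.39%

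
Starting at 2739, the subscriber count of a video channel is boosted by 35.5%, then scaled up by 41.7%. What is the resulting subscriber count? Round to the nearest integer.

5259

Apply the 35.5% increase: 2739 × 1.355 = 3711.345.
41.7% increase: 3711.345 × 1.417 = 5258.975865 ≈ 5259.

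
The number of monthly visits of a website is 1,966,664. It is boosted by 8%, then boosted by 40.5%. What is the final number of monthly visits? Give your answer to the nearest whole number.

2,984,216

After the 8% increase: 1,966,664 × 1.08 = 2123997.12.
After the 40.5% increase: 2123997.12 × 1.405 = 2984215.9536 ≈ 2,984,216.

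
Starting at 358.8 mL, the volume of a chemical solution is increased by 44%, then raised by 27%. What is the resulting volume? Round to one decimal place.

Each change multiplies by a factor: 1.44 × 1.27 = 1.8288.
358.8 × 1.8288 = 656.17344 ≈ 656.2.

656.2 mL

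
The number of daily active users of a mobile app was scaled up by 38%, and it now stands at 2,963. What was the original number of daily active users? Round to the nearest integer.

2,147

The overall multiplier applied was 1.38.
So the original number of daily active users was 2,963 ÷ 1.38 ≈ 2,147.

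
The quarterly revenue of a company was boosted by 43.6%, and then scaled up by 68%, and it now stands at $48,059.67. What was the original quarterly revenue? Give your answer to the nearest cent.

Undoing the 68% increase: $48,059.67 ÷ 1.68 ≈ $28606.946429.
Undoing the 43.6% increase: $28606.946429 ÷ 1.436 ≈ $19,921.27.

$19,921.27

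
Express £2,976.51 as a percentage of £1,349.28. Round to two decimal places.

220.60%

£2,976.51 ÷ £1,349.28 ≈ 220.60%.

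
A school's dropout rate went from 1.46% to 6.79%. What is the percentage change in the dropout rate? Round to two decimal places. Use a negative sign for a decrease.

The change is 6.79 − 1.46 = 5.33 percentage points.
Relative to the original 1.46%, that is 5.33 ÷ 1.46 ≈ 365.07%.

365.07%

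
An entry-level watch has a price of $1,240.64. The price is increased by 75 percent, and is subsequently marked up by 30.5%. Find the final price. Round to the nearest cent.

$2,833.31

After the 75% increase: $1,240.64 × 1.75 = $2171.12.
After the 30.5% increase: $2171.12 × 1.305 = $2833.3116 ≈ $2,833.31.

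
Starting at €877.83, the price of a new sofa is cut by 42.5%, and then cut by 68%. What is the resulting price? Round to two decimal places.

€161.52

After the 42.5% decrease: €877.83 × 0.575 = €504.75225.
68% decrease: €504.75225 × 0.32 = €161.52072 ≈ €161.52.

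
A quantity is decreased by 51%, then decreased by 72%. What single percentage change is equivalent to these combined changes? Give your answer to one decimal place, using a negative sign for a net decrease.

The combined multiplier is 0.49 × 0.28 = 0.1372.
That corresponds to a decrease of 86.3%.

-86.3%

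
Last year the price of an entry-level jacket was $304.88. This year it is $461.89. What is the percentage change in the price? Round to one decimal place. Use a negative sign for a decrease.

51.5%

Change: $461.89 − $304.88 = $157.01.
Relative to the original: $157.01 ÷ $304.88 ≈ 51.5%.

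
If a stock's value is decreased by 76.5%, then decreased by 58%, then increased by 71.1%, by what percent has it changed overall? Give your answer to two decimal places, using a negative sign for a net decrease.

-83.11%

A 76.5% decrease multiplies by 0.235.
Then a 58% decrease: 0.235 × 0.42 = 0.0987.
Then a 71.1% increase: 0.0987 × 1.711 = 0.1688757.
Overall factor 0.1688757, i.e. -83.11%.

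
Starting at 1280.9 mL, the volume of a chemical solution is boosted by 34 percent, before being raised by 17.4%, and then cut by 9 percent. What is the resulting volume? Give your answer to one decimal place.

1833.7 mL

After the 34% increase: 1280.9 × 1.34 = 1716.406.
Apply the 17.4% increase: 1716.406 × 1.174 = 2015.060644.
Apply the 9% decrease: 2015.060644 × 0.91 = 1833.70518604 ≈ 1833.7.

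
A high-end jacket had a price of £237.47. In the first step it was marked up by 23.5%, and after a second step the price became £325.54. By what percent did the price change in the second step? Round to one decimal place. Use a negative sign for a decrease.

After the first step: £237.47 × 1.235 = £293.27545.
Second-step multiplier: £325.54 ÷ £293.27545 ≈ 1.11001.
That is a change of 11.0%.

11.0%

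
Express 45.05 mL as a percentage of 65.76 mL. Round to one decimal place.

68.5%

45.05 mL ÷ 65.76 mL ≈ 68.5%.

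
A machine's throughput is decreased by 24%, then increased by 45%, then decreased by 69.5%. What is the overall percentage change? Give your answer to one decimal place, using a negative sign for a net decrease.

-66.4%

A 24% decrease multiplies by 0.76.
Then a 45% increase: 0.76 × 1.45 = 1.102.
Then a 69.5% decrease: 1.102 × 0.305 = 0.33611.
Overall factor 0.33611, i.e. -66.4%.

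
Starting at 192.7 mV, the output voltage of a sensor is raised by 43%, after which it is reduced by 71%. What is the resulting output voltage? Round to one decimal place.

Apply the 43% increase: 192.7 × 1.43 = 275.561.
Apply the 71% decrease: 275.561 × 0.29 = 79.91269 ≈ 79.9.

79.9 mV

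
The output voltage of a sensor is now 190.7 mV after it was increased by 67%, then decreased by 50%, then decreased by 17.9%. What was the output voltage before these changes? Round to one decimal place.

278.2 mV

The overall multiplier applied was 1.67 × 0.5 × 0.821 = 0.685535.
So the original output voltage was 190.7 ÷ 0.685535 ≈ 278.2 mV.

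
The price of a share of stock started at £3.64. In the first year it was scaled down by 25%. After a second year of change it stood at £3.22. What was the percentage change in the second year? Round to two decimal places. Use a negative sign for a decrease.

17.95%

After the first year: £3.64 × 0.75 = £2.73.
Second-year multiplier: £3.22 ÷ £2.73 ≈ 1.179487.
That is a change of 17.95%.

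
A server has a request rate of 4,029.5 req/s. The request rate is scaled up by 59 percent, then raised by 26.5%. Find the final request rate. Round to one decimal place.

59% increase: 4,029.5 × 1.59 = 6406.905.
After the 26.5% increase: 6406.905 × 1.265 = 8104.734825 ≈ 8,104.7.

8,104.7 req/s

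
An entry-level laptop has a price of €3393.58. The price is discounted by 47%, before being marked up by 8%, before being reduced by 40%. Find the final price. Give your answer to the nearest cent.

€1165.49

After the 47% decrease: €3393.58 × 0.53 = €1798.5974.
8% increase: €1798.5974 × 1.08 = €1942.485192.
40% decrease: €1942.485192 × 0.6 = €1165.4911152 ≈ €1165.49.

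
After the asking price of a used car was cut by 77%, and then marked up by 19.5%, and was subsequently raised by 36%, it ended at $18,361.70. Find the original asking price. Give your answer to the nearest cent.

$49,122.25

Undoing the 36% increase: $18,361.70 ÷ 1.36 = $13501.25.
Undoing the 19.5% increase: $13501.25 ÷ 1.195 ≈ $11298.117155.
Undoing the 77% decrease: $11298.117155 ÷ 0.23 ≈ $49,122.25.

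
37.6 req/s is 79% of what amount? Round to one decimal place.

37.6 req/s ÷ 0.79 ≈ 47.6 req/s.

47.6 req/s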